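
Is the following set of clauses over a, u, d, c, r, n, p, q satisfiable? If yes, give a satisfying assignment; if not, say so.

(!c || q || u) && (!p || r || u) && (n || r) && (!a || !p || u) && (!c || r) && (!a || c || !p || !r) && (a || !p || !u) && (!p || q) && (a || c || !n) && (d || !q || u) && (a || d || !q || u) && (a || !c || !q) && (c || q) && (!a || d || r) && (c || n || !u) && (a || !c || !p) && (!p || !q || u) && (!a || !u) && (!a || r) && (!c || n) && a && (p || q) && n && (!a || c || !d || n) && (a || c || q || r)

Unit clause (a) forces a = True.
Unit clause (n) forces n = True.
In (!a || !u) only !u is left, so u = False.
In (!a || r) only r is left, so r = True.
In (!a || !p || u) only !p is left, so p = False.
In (p || q) only q is left, so q = True.
In (d || !q || u) only d is left, so d = True.
Set c = True.
All clauses satisfied.

a=T, u=F, d=T, c=T, r=T, n=T, p=F, q=T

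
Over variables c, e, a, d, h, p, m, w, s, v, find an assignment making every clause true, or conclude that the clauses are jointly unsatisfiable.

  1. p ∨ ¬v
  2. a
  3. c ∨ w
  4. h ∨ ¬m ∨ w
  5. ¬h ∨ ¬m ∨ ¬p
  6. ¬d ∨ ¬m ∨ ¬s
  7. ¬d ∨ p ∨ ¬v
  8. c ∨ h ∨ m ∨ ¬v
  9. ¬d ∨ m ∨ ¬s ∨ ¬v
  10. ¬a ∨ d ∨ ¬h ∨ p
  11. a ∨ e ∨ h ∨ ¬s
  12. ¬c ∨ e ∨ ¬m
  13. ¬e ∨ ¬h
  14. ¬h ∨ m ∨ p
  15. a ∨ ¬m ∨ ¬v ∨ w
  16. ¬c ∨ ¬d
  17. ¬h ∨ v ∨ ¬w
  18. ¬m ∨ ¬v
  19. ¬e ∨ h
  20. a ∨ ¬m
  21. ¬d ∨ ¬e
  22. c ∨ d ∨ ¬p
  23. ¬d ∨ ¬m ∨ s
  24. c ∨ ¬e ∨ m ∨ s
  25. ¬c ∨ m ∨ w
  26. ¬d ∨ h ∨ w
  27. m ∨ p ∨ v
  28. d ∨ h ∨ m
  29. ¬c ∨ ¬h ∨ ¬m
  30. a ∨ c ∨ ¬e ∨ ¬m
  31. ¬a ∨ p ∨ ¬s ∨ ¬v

Unit clause (a) forces a = True.
Set c = False.
  then (c ∨ w) forces w = True.
Try e = True:
  (¬e ∨ ¬h) forces h = False.
  clause (¬e ∨ h) is falsified — backtrack.
So e = False.
Set d = True.
Set h = True.
  then (¬h ∨ v ∨ ¬w) forces v = True.
  then (¬m ∨ ¬v) forces m = False.
  then (p ∨ ¬v) forces p = True.
  then (¬d ∨ m ∨ ¬s ∨ ¬v) forces s = False.
All clauses satisfied.

c=F, e=F, a=T, d=T, h=T, p=T, m=F, w=T, s=F, v=T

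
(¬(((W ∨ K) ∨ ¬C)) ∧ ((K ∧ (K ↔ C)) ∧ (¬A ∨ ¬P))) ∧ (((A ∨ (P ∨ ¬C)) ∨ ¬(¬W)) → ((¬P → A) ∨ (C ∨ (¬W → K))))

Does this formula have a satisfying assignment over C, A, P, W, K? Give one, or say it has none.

Case K = True: the conjunct ¬(((W ∨ K) ∨ ¬C)) becomes ¬((True ∨ ¬C)) = False.
Case K = False: the conjunct K is False.
Both cases fail — unsatisfiable.

Unsatisfiable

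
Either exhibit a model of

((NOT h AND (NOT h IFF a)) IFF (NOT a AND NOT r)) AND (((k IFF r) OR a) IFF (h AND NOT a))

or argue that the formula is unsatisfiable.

k=T, h=T, r=T, a=F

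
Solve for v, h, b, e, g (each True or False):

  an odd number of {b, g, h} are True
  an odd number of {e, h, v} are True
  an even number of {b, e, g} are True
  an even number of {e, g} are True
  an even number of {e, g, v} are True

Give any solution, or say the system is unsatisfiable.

v = False, h = True, b = False, e = False, g = False

{b, g, h}: 1 true → odd ✓
{e, h, v}: 1 true → odd ✓
{b, e, g}: 0 true → even ✓
{e, g}: 0 true → even ✓
{e, g, v}: 0 true → even ✓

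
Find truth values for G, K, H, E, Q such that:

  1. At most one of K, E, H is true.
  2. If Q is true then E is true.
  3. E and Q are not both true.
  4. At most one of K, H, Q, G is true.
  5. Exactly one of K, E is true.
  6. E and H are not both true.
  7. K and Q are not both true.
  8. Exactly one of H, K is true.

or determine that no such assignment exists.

G: False, K: True, H: False, E: False, Q: False

  (1) {K, E, H}: 1 true — at most one ✓
  (2) Q=F ⇒ E: vacuous ✓
  (3) E=F, Q=F — not both ✓
  (4) {K, H, Q, G}: 1 true — at most one ✓
  (5) {K, E}: 1 true — exactly one ✓
  (6) E=F, H=F — not both ✓
  (7) K=T, Q=F — not both ✓
  (8) {H, K}: 1 true — exactly one ✓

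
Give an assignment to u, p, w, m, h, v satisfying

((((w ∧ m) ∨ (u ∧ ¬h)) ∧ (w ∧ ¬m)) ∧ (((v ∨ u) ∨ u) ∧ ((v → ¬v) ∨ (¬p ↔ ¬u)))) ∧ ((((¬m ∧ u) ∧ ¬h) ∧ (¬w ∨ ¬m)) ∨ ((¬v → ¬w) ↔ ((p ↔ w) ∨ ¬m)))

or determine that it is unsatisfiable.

u=T; p=F; w=T; m=F; h=F; v=F

  (((w ∧ m) ∨ (u ∧ ¬h)) ∧ (w ∧ ¬m)) ∧ (((v ∨ u) ∨ u) ∧ ((v → ¬v) ∨ (¬p ↔ ¬u))) = True
    ((w ∧ m) ∨ (u ∧ ¬h)) ∧ (w ∧ ¬m) = True
      (w ∧ m) ∨ (u ∧ ¬h) = True
        w ∧ m = False
        u ∧ ¬h = True
          ¬h = True
      w ∧ ¬m = True
        ¬m = True
    ((v ∨ u) ∨ u) ∧ ((v → ¬v) ∨ (¬p ↔ ¬u)) = True
      (v ∨ u) ∨ u = True
        v ∨ u = True
      (v → ¬v) ∨ (¬p ↔ ¬u) = True
        v → ¬v = True
          ¬v = True
        ¬p ↔ ¬u = False
          ¬p = True
          ¬u = False
  (((¬m ∧ u) ∧ ¬h) ∧ (¬w ∨ ¬m)) ∨ ((¬v → ¬w) ↔ ((p ↔ w) ∨ ¬m)) = True
    ((¬m ∧ u) ∧ ¬h) ∧ (¬w ∨ ¬m) = True
      (¬m ∧ u) ∧ ¬h = True
        ¬m ∧ u = True
          ¬m = True
        ¬h = True
      ¬w ∨ ¬m = True
        ¬w = False
        ¬m = True
    (¬v → ¬w) ↔ ((p ↔ w) ∨ ¬m) = False
      ¬v → ¬w = False
        ¬v = True
        ¬w = False
      (p ↔ w) ∨ ¬m = True
        p ↔ w = False
        ¬m = True
Both conjuncts True, so the formula holds.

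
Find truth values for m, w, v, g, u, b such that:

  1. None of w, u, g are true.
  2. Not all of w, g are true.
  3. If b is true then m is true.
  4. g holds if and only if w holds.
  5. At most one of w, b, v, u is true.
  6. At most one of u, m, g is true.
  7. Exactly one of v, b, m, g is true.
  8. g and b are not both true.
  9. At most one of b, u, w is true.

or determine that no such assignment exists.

m = True, w = False, v = False, g = False, u = False, b = False

  (1) {w, u, g}: 0 true — none ✓
  (2) {w, g}: 0/2 true — not all ✓
  (3) b=F ⇒ m: vacuous ✓
  (4) g=F, w=F — same ✓
  (5) {w, b, v, u}: 0 true — at most one ✓
  (6) {u, m, g}: 1 true — at most one ✓
  (7) {v, b, m, g}: 1 true — exactly one ✓
  (8) g=F, b=F — not both ✓
  (9) {b, u, w}: 0 true — at most one ✓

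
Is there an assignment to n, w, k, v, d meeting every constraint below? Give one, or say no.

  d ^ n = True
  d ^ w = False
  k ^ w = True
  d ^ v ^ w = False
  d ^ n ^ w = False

n = False; w = True; k = False; v = False; d = True

d ^ n = T ^ F = True ✓
d ^ w = T ^ T = False ✓
k ^ w = F ^ T = True ✓
d ^ v ^ w = T ^ F ^ T = False ✓
d ^ n ^ w = T ^ F ^ T = False ✓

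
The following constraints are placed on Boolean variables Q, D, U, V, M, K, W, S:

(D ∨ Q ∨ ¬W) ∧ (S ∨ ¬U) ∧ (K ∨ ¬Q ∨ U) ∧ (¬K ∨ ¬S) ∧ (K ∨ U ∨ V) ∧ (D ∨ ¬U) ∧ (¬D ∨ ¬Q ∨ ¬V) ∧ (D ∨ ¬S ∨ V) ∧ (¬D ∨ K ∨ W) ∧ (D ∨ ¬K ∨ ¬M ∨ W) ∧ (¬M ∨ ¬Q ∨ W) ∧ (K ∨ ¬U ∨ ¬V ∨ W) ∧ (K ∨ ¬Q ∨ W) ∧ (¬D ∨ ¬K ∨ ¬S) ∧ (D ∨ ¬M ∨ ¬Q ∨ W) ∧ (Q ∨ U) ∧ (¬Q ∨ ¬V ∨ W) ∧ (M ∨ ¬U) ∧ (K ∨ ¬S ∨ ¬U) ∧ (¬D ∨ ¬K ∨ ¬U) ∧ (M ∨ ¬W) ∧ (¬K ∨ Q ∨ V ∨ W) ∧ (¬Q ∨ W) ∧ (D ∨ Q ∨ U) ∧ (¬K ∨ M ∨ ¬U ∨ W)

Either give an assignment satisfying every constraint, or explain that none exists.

Try Q = False:
  (Q ∨ U) forces U = True.
  (S ∨ ¬U) forces S = True.
  (¬K ∨ ¬S) forces K = False.
  clause (K ∨ ¬S ∨ ¬U) is falsified — backtrack.
So Q = True.
  then (¬Q ∨ W) forces W = True.
  then (M ∨ ¬W) forces M = True.
Set D = True.
  then (¬D ∨ ¬Q ∨ ¬V) forces V = False.
Set U = False.
  then (K ∨ ¬Q ∨ U) forces K = True.
  then (¬K ∨ ¬S) forces S = False.
All clauses satisfied.

Q: True, D: True, U: False, V: False, M: True, K: True, W: True, S: False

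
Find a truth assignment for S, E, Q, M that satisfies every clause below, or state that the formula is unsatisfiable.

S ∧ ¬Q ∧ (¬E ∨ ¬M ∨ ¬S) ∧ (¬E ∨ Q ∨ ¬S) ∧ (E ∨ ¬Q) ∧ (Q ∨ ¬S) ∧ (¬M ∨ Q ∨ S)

Case S = True:
  (¬Q) forces Q = False.
  Clause (Q ∨ ¬S) is falsified — contradiction.
Case S = False:
  Clause (S) is falsified — contradiction.
Both cases fail, so the formula is unsatisfiable.

Unsatisfiable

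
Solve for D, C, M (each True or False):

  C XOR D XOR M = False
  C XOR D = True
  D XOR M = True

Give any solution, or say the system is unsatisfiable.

D: False, C: True, M: True

C XOR D XOR M = T XOR F XOR T = False ✓
C XOR D = T XOR F = True ✓
D XOR M = F XOR T = True ✓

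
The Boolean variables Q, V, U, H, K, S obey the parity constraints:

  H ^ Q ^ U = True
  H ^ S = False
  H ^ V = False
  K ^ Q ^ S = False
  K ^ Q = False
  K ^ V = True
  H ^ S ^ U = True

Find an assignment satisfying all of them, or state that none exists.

Unsatisfiable — no assignment works.

Adding constraints 1, 2, 3, 5, 6, 7 mod 2: every variable appears an even number of times on the left, so the left side is 0.
But the right sides sum to 1 (mod 2). 0 ≠ 1 — the system is inconsistent.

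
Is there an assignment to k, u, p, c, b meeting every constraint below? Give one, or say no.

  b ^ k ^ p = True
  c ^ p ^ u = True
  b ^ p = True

k=F; u=F; p=T; c=F; b=F

b ^ k ^ p = F ^ F ^ T = True ✓
c ^ p ^ u = F ^ T ^ F = True ✓
b ^ p = F ^ T = True ✓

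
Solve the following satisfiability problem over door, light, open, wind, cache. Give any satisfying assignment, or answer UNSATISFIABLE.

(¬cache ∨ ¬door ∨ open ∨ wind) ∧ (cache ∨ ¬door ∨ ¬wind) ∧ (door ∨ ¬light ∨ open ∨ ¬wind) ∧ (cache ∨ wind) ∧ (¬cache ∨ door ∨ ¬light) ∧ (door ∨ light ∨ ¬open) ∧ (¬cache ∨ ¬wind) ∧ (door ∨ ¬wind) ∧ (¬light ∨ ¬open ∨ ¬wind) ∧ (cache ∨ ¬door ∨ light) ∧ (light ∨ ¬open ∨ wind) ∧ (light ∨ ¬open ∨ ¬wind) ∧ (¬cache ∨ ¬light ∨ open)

Set door = False.
  then (door ∨ ¬wind) forces wind = False.
  then (cache ∨ wind) forces cache = True.
  then (¬cache ∨ door ∨ ¬light) forces light = False.
  then (door ∨ light ∨ ¬open) forces open = False.
All clauses satisfied.

door = False, light = False, open = False, wind = False, cache = True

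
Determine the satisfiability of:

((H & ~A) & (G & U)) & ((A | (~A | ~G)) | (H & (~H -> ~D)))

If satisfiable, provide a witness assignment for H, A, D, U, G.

H: True, A: False, D: True, U: True, G: True

  (H & ~A) & (G & U) = True
    H & ~A = True
      ~A = True
    G & U = True
  (A | (~A | ~G)) | (H & (~H -> ~D)) = True
    A | (~A | ~G) = True
      ~A | ~G = True
        ~A = True
        ~G = False
    H & (~H -> ~D) = True
      ~H -> ~D = True
        ~H = False
        ~D = False
Both conjuncts True, so the formula holds.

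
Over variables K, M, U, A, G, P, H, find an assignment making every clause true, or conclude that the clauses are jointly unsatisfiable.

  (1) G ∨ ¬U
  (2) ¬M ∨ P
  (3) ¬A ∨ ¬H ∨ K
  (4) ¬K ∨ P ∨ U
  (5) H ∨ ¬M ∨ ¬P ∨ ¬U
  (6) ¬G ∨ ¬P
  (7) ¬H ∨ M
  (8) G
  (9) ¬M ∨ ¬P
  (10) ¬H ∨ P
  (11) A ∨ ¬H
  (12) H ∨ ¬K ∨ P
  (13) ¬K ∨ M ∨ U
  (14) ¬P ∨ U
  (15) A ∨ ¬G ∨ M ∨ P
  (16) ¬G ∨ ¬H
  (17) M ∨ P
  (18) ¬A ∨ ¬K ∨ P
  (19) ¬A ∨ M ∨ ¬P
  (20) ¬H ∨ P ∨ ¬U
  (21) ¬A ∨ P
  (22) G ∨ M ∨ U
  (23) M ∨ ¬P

Unsatisfiable — no assignment works.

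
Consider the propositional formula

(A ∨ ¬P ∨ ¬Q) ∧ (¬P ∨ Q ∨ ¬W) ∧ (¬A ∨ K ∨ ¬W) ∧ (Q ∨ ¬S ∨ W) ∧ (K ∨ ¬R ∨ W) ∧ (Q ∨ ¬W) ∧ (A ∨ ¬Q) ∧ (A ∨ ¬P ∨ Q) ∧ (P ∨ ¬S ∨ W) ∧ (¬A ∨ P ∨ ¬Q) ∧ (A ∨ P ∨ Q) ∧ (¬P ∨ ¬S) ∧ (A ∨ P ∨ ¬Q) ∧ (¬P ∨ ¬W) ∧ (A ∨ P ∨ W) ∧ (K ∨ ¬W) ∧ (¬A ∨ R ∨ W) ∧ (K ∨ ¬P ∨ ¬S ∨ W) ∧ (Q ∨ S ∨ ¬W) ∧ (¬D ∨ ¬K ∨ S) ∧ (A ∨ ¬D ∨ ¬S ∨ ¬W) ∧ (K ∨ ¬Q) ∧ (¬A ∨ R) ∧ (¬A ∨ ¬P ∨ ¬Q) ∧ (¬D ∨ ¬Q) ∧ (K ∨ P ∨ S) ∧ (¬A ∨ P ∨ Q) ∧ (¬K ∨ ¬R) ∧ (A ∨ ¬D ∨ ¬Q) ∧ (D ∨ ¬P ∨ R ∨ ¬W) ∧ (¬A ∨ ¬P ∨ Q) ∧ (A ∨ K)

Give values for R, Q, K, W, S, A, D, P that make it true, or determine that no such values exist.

Case R = True:
  (¬K ∨ ¬R) forces K = False.
  (K ∨ ¬R ∨ W) forces W = True.
  Clause (K ∨ ¬W) is falsified — contradiction.
Case R = False:
  (¬A ∨ R) forces A = False.
  (A ∨ ¬Q) forces Q = False.
  (Q ∨ ¬W) forces W = False.
  (Q ∨ ¬S ∨ W) forces S = False.
  (A ∨ ¬P ∨ Q) forces P = False.
  Clause (A ∨ P ∨ Q) is falsified — contradiction.
Both cases fail, so the formula is unsatisfiable.

The formula is unsatisfiable.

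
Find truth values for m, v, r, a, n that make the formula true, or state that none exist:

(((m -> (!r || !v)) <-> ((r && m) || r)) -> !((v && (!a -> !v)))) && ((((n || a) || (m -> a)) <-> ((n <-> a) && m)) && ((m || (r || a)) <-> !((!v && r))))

m = True, v = False, r = False, a = True, n = True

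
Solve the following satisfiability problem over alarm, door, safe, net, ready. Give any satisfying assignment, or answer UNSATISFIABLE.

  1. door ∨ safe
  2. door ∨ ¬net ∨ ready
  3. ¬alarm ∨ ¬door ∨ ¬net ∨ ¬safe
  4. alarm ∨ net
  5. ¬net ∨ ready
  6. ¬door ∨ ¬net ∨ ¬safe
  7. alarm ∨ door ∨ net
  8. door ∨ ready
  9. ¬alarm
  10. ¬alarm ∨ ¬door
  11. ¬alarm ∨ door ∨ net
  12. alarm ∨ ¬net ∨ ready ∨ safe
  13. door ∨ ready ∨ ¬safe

alarm = False; door = True; safe = False; net = True; ready = True

Unit clause (¬alarm) forces alarm = False.
In (alarm ∨ net) only net is left, so net = True.
In (¬net ∨ ready) only ready is left, so ready = True.
Set door = True.
  then (¬door ∨ ¬net ∨ ¬safe) forces safe = False.
All clauses satisfied.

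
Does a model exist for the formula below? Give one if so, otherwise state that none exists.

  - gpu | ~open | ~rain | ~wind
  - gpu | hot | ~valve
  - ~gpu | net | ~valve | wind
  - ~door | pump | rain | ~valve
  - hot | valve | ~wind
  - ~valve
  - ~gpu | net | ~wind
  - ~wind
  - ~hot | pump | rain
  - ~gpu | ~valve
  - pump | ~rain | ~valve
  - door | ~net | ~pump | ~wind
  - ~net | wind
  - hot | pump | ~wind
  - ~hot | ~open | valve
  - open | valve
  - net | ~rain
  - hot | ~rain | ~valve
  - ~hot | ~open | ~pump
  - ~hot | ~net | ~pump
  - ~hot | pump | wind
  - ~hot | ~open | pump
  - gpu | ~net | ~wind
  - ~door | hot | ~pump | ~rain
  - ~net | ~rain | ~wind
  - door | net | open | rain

Unit clause (~valve) forces valve = False.
Unit clause (~wind) forces wind = False.
In (~net | wind) only ~net is left, so net = False.
In (open | valve) only open is left, so open = True.
In (net | ~rain) only ~rain is left, so rain = False.
In (~hot | ~open | valve) only ~hot is left, so hot = False.
Set door = True.
Set gpu = False.
Set pump = True.
All clauses satisfied.

hot: False, door: True, net: False, wind: False, rain: False, gpu: False, pump: True, open: True, valve: False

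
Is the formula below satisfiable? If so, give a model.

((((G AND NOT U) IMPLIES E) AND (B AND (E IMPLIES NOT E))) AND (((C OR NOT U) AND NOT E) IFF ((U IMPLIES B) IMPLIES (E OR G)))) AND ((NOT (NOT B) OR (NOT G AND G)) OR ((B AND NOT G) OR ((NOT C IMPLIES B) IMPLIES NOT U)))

B=T; U=T; G=F; C=F; E=F

  (((G AND NOT U) IMPLIES E) AND (B AND (E IMPLIES NOT E))) AND (((C OR NOT U) AND NOT E) IFF ((U IMPLIES B) IMPLIES (E OR G))) = True
    ((G AND NOT U) IMPLIES E) AND (B AND (E IMPLIES NOT E)) = True
      (G AND NOT U) IMPLIES E = True
        G AND NOT U = False
          NOT U = False
      B AND (E IMPLIES NOT E) = True
        E IMPLIES NOT E = True
          NOT E = True
    ((C OR NOT U) AND NOT E) IFF ((U IMPLIES B) IMPLIES (E OR G)) = True
      (C OR NOT U) AND NOT E = False
        C OR NOT U = False
          NOT U = False
        NOT E = True
      (U IMPLIES B) IMPLIES (E OR G) = False
        U IMPLIES B = True
        E OR G = False
  (NOT (NOT B) OR (NOT G AND G)) OR ((B AND NOT G) OR ((NOT C IMPLIES B) IMPLIES NOT U)) = True
    NOT (NOT B) OR (NOT G AND G) = True
      NOT (NOT B) = True
        NOT B = False
      NOT G AND G = False
        NOT G = True
    (B AND NOT G) OR ((NOT C IMPLIES B) IMPLIES NOT U) = True
      B AND NOT G = True
        NOT G = True
      (NOT C IMPLIES B) IMPLIES NOT U = False
        NOT C IMPLIES B = True
          NOT C = True
        NOT U = False
Both conjuncts True, so the formula holds.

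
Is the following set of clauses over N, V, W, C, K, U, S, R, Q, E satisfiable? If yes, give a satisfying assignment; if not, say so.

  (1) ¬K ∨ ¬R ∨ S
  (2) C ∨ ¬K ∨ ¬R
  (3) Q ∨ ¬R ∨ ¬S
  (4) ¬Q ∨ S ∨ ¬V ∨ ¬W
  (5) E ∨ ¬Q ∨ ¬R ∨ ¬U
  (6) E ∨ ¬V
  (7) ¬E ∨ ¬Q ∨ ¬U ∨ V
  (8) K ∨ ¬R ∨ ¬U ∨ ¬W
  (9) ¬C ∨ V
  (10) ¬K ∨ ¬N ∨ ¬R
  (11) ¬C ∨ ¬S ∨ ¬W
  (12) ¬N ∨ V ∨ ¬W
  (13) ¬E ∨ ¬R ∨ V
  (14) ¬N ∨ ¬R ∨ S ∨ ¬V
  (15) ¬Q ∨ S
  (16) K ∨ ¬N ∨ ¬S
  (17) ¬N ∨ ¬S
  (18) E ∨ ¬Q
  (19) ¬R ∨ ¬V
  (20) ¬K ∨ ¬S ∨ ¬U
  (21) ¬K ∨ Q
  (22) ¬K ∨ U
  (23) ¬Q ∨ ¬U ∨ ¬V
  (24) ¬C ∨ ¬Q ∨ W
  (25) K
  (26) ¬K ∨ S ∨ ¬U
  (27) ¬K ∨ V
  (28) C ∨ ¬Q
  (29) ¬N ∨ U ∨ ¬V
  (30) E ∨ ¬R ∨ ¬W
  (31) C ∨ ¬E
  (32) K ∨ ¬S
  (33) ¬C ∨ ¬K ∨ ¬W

No satisfying assignment exists.

Case U = True:
  (K) forces K = True.
  (¬K ∨ ¬S ∨ ¬U) forces S = False.
  Clause (¬K ∨ S ∨ ¬U) is falsified — contradiction.
Case U = False:
  (¬K ∨ U) forces K = False.
  Clause (K) is falsified — contradiction.
Both cases fail, so the formula is unsatisfiable.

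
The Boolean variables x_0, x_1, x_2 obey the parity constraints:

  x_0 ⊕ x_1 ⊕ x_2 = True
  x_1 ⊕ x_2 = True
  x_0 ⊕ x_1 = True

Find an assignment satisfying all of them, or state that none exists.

x_0=F, x_1=T, x_2=F

x_0 ⊕ x_1 ⊕ x_2 = F ⊕ T ⊕ F = True ✓
x_1 ⊕ x_2 = T ⊕ F = True ✓
x_0 ⊕ x_1 = F ⊕ T = True ✓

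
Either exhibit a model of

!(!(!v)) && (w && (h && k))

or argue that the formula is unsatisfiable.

h: True, v: False, w: True, k: True

  !(!(!v)) = True
    !(!v) = False
      !v = True
  w && (h && k) = True
    h && k = True
Both conjuncts True, so the formula holds.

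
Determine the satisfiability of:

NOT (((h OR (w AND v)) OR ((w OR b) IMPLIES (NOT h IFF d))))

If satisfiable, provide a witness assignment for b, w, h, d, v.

b = True, w = False, h = False, d = False, v = True

  NOT (((h OR (w AND v)) OR ((w OR b) IMPLIES (NOT h IFF d)))) = True
    (h OR (w AND v)) OR ((w OR b) IMPLIES (NOT h IFF d)) = False
      h OR (w AND v) = False
        w AND v = False
      (w OR b) IMPLIES (NOT h IFF d) = False
        w OR b = True
        NOT h IFF d = False
          NOT h = True
The formula evaluates to True.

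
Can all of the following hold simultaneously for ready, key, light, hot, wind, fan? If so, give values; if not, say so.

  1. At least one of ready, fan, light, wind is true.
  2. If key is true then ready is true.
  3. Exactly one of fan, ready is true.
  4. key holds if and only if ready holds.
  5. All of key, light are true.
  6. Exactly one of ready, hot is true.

ready = True, key = True, light = True, hot = False, wind = False, fan = False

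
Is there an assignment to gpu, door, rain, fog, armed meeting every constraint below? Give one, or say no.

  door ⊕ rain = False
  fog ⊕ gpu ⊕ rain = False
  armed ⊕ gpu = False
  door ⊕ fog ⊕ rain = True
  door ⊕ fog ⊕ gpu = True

Adding constraints 1, 2, 5 mod 2: every variable appears an even number of times on the left, so the left side is 0.
But the right sides sum to 1 (mod 2). 0 ≠ 1 — the system is inconsistent.

No satisfying assignment exists.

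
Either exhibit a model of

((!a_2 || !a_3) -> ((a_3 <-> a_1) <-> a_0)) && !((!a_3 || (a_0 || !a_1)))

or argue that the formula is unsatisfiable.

a_0: False, a_1: True, a_2: True, a_3: True

  (!a_2 || !a_3) -> ((a_3 <-> a_1) <-> a_0) = True
    !a_2 || !a_3 = False
      !a_2 = False
      !a_3 = False
    (a_3 <-> a_1) <-> a_0 = False
      a_3 <-> a_1 = True
  !((!a_3 || (a_0 || !a_1))) = True
    !a_3 || (a_0 || !a_1) = False
      !a_3 = False
      a_0 || !a_1 = False
        !a_1 = False
Both conjuncts True, so the formula holds.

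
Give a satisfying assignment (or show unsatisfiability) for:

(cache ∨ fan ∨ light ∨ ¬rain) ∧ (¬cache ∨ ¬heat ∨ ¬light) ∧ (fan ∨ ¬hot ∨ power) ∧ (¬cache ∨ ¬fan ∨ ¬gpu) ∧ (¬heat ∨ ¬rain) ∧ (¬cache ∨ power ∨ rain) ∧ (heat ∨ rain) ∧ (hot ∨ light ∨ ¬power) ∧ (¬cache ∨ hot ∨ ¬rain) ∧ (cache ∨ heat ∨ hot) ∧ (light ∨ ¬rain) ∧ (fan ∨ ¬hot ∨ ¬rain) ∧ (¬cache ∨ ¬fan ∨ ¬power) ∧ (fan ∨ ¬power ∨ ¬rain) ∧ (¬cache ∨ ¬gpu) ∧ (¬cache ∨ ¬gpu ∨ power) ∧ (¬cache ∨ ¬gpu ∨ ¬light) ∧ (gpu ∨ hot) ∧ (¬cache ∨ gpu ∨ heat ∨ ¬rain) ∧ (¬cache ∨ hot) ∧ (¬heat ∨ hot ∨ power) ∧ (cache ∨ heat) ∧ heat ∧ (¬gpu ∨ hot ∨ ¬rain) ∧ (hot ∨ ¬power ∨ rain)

Unit clause (heat) forces heat = True.
In (¬heat ∨ ¬rain) only ¬rain is left, so rain = False.
Set fan = False.
Set hot = True.
  then (fan ∨ ¬hot ∨ power) forces power = True.
Set gpu = False.
Set light = False.
Set cache = False.
All clauses satisfied.

heat = True, fan = False, hot = True, rain = False, power = True, gpu = False, light = False, cache = False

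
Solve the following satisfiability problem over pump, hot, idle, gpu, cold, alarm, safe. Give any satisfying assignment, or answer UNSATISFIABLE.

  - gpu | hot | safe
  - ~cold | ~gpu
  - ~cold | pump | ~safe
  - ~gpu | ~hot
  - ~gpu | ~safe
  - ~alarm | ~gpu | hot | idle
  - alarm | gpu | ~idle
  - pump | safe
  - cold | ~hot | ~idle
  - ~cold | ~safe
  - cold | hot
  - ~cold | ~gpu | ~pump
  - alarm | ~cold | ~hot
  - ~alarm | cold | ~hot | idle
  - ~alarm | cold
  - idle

Unit clause (idle) forces idle = True.
Set pump = True.
Try hot = False:
  (cold | hot) forces cold = True.
  (~cold | ~gpu) forces gpu = False.
  (gpu | hot | safe) forces safe = True.
  clause (~cold | ~safe) is falsified — backtrack.
So hot = True.
  then (~gpu | ~hot) forces gpu = False.
  then (alarm | gpu | ~idle) forces alarm = True.
  then (cold | ~hot | ~idle) forces cold = True.
  then (~cold | ~safe) forces safe = False.
All clauses satisfied.

pump = True, hot = True, idle = True, gpu = False, cold = True, alarm = True, safe = False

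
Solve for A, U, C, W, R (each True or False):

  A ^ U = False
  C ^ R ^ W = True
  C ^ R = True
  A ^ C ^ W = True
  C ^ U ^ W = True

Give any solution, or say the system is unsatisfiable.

A = False; U = False; C = True; W = False; R = False

A ^ U = F ^ F = False ✓
C ^ R ^ W = T ^ F ^ F = True ✓
C ^ R = T ^ F = True ✓
A ^ C ^ W = F ^ T ^ F = True ✓
C ^ U ^ W = T ^ F ^ F = True ✓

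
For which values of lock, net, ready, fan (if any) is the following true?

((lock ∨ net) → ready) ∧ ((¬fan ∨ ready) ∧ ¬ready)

lock = False; net = False; ready = False; fan = False

  (lock ∨ net) → ready = True
    lock ∨ net = False
  (¬fan ∨ ready) ∧ ¬ready = True
    ¬fan ∨ ready = True
      ¬fan = True
    ¬ready = True
Both conjuncts True, so the formula holds.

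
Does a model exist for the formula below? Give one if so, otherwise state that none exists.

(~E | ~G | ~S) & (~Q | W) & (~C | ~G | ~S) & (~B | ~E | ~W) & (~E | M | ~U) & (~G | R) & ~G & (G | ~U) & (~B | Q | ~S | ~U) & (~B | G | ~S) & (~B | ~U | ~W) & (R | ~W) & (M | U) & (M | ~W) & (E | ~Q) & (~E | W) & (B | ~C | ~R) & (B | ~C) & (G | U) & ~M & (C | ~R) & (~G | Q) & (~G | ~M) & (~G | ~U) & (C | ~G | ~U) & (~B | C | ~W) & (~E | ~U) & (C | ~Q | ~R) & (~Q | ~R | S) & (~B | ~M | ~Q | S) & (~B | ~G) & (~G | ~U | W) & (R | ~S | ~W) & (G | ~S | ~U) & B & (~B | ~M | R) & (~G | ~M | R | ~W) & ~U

Case G = True:
  Clause (~G) is falsified — contradiction.
Case G = False:
  (G | ~U) forces U = False.
  Clause (G | U) is falsified — contradiction.
Both cases fail, so the formula is unsatisfiable.

Unsatisfiable — no assignment works.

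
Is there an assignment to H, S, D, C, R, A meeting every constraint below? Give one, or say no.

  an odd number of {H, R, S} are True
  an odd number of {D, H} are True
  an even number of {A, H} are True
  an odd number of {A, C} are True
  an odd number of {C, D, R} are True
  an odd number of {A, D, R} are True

Adding constraints 4, 5, 6 mod 2: every variable appears an even number of times on the left, so the left side is 0.
But the right sides sum to 1 (mod 2). 0 ≠ 1 — the system is inconsistent.

The formula is unsatisfiable.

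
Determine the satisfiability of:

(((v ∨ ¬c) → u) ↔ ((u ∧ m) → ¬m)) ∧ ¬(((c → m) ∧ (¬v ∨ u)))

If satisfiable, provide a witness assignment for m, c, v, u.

m: False; c: True; v: False; u: False

  ((v ∨ ¬c) → u) ↔ ((u ∧ m) → ¬m) = True
    (v ∨ ¬c) → u = True
      v ∨ ¬c = False
        ¬c = False
    (u ∧ m) → ¬m = True
      u ∧ m = False
      ¬m = True
  ¬(((c → m) ∧ (¬v ∨ u))) = True
    (c → m) ∧ (¬v ∨ u) = False
      c → m = False
      ¬v ∨ u = True
        ¬v = True
Both conjuncts True, so the formula holds.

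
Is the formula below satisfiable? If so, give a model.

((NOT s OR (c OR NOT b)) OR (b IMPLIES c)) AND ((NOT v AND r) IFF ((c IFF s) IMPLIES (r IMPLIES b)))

s=F; b=F; c=T; r=T; v=F

  (NOT s OR (c OR NOT b)) OR (b IMPLIES c) = True
    NOT s OR (c OR NOT b) = True
      NOT s = True
      c OR NOT b = True
        NOT b = True
    b IMPLIES c = True
  (NOT v AND r) IFF ((c IFF s) IMPLIES (r IMPLIES b)) = True
    NOT v AND r = True
      NOT v = True
    (c IFF s) IMPLIES (r IMPLIES b) = True
      c IFF s = False
      r IMPLIES b = False
Both conjuncts True, so the formula holds.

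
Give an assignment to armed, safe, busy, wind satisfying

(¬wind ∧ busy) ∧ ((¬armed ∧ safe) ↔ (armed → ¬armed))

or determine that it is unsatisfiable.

armed=T, safe=F, busy=T, wind=F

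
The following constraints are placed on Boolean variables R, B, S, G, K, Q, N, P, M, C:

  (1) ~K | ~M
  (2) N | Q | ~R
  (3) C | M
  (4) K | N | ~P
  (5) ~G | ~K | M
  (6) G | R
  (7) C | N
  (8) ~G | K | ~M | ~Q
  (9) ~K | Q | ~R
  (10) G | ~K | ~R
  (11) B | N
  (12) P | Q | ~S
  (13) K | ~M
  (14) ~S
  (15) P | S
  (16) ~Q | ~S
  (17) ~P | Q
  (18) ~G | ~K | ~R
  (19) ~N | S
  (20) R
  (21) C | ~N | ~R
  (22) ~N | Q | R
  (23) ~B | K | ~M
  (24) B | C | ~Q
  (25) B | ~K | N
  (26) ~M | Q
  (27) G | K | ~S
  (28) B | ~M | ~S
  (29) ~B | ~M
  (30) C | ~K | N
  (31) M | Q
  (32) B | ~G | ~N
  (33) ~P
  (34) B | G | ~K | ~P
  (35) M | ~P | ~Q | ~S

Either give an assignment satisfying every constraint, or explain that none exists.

Case S = True:
  Clause (~S) is falsified — contradiction.
Case S = False:
  (P | S) forces P = True.
  Clause (~P) is falsified — contradiction.
Both cases fail, so the formula is unsatisfiable.

No satisfying assignment exists.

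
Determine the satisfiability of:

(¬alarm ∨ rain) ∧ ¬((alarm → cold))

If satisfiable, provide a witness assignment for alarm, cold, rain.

alarm = True, cold = False, rain = True

  ¬alarm ∨ rain = True
    ¬alarm = False
  ¬((alarm → cold)) = True
    alarm → cold = False
Both conjuncts True, so the formula holds.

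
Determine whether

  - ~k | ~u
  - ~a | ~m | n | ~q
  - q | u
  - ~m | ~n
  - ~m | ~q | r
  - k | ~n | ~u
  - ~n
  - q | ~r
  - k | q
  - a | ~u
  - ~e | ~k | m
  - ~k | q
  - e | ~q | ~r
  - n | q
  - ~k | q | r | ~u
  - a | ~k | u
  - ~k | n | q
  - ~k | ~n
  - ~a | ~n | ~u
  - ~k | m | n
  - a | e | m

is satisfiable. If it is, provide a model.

r = False; e = True; k = False; u = False; a = False; q = True; m = False; n = False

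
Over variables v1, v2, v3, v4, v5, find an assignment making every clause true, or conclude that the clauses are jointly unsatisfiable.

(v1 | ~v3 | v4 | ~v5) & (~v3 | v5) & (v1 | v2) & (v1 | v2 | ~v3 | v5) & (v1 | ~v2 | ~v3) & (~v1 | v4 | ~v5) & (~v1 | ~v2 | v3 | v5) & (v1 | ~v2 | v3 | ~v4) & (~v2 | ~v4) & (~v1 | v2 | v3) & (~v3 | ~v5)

Set v1 = False.
  then (v1 | v2) forces v2 = True.
  then (v1 | ~v2 | ~v3) forces v3 = False.
  then (v1 | ~v2 | v3 | ~v4) forces v4 = False.
Set v5 = False.
All clauses satisfied.

v1: False, v2: True, v3: False, v4: False, v5: False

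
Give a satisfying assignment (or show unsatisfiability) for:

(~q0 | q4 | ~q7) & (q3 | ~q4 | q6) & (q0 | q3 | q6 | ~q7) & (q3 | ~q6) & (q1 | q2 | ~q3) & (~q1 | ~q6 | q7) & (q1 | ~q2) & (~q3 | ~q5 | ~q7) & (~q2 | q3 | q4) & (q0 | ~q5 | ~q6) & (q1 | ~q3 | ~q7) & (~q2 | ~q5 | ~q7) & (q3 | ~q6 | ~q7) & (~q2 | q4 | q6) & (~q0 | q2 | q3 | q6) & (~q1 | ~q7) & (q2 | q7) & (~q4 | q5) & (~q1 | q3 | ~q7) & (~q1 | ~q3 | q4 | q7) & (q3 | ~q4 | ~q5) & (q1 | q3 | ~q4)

Set q0 = False.
Set q1 = True.
  then (~q1 | ~q7) forces q7 = False.
  then (q2 | q7) forces q2 = True.
  then (~q1 | ~q6 | q7) forces q6 = False.
  then (~q2 | q4 | q6) forces q4 = True.
  then (~q4 | q5) forces q5 = True.
  then (q3 | ~q4 | ~q5) forces q3 = True.
All clauses satisfied.

q0: False, q1: True, q2: True, q3: True, q4: True, q5: True, q6: False, q7: False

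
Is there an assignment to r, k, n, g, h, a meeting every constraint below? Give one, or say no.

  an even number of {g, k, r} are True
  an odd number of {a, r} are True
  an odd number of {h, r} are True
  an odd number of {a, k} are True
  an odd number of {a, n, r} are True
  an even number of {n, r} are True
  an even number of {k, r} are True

r = False; k = False; n = False; g = False; h = True; a = True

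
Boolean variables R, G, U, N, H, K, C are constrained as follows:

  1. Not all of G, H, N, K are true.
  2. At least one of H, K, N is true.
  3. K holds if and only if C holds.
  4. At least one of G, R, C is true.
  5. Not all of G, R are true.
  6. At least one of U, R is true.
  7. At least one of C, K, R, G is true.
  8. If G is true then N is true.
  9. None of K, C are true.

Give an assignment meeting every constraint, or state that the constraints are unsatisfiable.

R=T, G=F, U=T, N=T, H=T, K=F, C=F

  (1) {G, H, N, K}: 2/4 true — not all ✓
  (2) {H, K, N}: 2 true — at least one ✓
  (3) K=F, C=F — same ✓
  (4) {G, R, C}: 1 true — at least one ✓
  (5) {G, R}: 1/2 true — not all ✓
  (6) {U, R}: 2 true — at least one ✓
  (7) {C, K, R, G}: 1 true — at least one ✓
  (8) G=F ⇒ N: vacuous ✓
  (9) {K, C}: 0 true — none ✓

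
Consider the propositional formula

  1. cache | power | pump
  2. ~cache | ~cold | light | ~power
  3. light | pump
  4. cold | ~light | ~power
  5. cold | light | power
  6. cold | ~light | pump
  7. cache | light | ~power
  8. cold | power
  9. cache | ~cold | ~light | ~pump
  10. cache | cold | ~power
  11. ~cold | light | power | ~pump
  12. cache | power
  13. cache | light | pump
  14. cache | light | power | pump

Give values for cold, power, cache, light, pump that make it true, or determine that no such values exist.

cold: True, power: True, cache: False, light: True, pump: False

Set cold = True.
Set power = True.
Set cache = False.
  then (cache | light | ~power) forces light = True.
  then (cache | ~cold | ~light | ~pump) forces pump = False.
All clauses satisfied.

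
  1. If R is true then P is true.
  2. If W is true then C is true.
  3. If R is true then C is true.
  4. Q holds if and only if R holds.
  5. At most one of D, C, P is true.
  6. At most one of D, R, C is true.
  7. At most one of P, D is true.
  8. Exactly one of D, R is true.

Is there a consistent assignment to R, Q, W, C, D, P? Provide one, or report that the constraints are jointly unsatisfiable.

R=F, Q=F, W=F, C=F, D=T, P=F

  (1) R=F ⇒ P: vacuous ✓
  (2) W=F ⇒ C: vacuous ✓
  (3) R=F ⇒ C: vacuous ✓
  (4) Q=F, R=F — same ✓
  (5) {D, C, P}: 1 true — at most one ✓
  (6) {D, R, C}: 1 true — at most one ✓
  (7) {P, D}: 1 true — at most one ✓
  (8) {D, R}: 1 true — exactly one ✓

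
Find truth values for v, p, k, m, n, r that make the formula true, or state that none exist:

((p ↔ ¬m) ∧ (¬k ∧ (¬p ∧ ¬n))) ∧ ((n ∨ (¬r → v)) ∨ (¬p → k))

v: True, p: False, k: False, m: True, n: False, r: False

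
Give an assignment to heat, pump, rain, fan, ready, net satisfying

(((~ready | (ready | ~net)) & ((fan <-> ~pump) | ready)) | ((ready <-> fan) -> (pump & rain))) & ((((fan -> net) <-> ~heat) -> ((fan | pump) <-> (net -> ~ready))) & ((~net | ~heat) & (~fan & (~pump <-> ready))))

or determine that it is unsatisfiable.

heat=T; pump=F; rain=T; fan=F; ready=T; net=F

  ((~ready | (ready | ~net)) & ((fan <-> ~pump) | ready)) | ((ready <-> fan) -> (pump & rain)) = True
    (~ready | (ready | ~net)) & ((fan <-> ~pump) | ready) = True
      ~ready | (ready | ~net) = True
        ~ready = False
        ready | ~net = True
          ~net = True
      (fan <-> ~pump) | ready = True
        fan <-> ~pump = False
          ~pump = True
    (ready <-> fan) -> (pump & rain) = True
      ready <-> fan = False
      pump & rain = False
  (((fan -> net) <-> ~heat) -> ((fan | pump) <-> (net -> ~ready))) & ((~net | ~heat) & (~fan & (~pump <-> ready))) = True
    ((fan -> net) <-> ~heat) -> ((fan | pump) <-> (net -> ~ready)) = True
      (fan -> net) <-> ~heat = False
        fan -> net = True
        ~heat = False
      (fan | pump) <-> (net -> ~ready) = False
        fan | pump = False
        net -> ~ready = True
          ~ready = False
    (~net | ~heat) & (~fan & (~pump <-> ready)) = True
      ~net | ~heat = True
        ~net = True
        ~heat = False
      ~fan & (~pump <-> ready) = True
        ~fan = True
        ~pump <-> ready = True
          ~pump = True
Both conjuncts True, so the formula holds.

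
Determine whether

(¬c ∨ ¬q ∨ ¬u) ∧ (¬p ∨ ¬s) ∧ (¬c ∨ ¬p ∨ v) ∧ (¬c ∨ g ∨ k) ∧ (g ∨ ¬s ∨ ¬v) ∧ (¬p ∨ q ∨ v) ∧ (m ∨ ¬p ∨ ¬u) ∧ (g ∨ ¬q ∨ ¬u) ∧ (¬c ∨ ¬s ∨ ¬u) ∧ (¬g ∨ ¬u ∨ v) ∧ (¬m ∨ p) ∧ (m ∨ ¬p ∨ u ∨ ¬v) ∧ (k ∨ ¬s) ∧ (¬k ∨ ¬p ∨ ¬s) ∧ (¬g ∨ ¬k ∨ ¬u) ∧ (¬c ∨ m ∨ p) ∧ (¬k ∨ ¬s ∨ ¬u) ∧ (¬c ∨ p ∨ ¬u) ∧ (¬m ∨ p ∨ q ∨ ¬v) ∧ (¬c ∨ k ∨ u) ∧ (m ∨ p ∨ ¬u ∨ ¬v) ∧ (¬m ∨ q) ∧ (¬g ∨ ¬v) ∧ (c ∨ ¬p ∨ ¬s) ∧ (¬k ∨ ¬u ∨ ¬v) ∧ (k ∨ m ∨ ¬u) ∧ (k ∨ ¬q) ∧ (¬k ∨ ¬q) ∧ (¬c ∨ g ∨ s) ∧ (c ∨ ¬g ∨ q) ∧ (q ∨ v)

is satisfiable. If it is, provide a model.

s = False, v = True, q = False, g = False, k = True, c = False, m = False, p = False, u = False

Set s = False.
Set v = True.
  then (¬g ∨ ¬v) forces g = False.
  then (¬c ∨ g ∨ s) forces c = False.
Try q = True:
  (g ∨ ¬q ∨ ¬u) forces u = False.
  (k ∨ ¬q) forces k = True.
  clause (¬k ∨ ¬q) is falsified — backtrack.
So q = False.
  then (¬m ∨ q) forces m = False.
Set k = True.
  then (¬k ∨ ¬u ∨ ¬v) forces u = False.
  then (m ∨ ¬p ∨ u ∨ ¬v) forces p = False.
All clauses satisfied.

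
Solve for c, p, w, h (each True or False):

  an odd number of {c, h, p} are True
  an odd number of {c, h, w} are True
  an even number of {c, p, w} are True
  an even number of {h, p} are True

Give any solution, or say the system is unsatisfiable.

Adding constraints 2, 3, 4 mod 2: every variable appears an even number of times on the left, so the left side is 0.
But the right sides sum to 1 (mod 2). 0 ≠ 1 — the system is inconsistent.

UNSATISFIABLE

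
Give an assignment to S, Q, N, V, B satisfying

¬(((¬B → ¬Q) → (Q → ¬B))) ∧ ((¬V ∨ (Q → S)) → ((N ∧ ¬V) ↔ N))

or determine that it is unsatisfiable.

S = True, Q = True, N = False, V = True, B = True

  ¬(((¬B → ¬Q) → (Q → ¬B))) = True
    (¬B → ¬Q) → (Q → ¬B) = False
      ¬B → ¬Q = True
        ¬B = False
        ¬Q = False
      Q → ¬B = False
        ¬B = False
  (¬V ∨ (Q → S)) → ((N ∧ ¬V) ↔ N) = True
    ¬V ∨ (Q → S) = True
      ¬V = False
      Q → S = True
    (N ∧ ¬V) ↔ N = True
      N ∧ ¬V = False
        ¬V = False
Both conjuncts True, so the formula holds.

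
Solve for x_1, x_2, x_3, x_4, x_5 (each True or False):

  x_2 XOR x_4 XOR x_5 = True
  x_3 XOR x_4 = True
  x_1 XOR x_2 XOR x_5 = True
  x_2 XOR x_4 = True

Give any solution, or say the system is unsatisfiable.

x_1 = True, x_2 = False, x_3 = False, x_4 = True, x_5 = False

x_2 XOR x_4 XOR x_5 = F XOR T XOR F = True ✓
x_3 XOR x_4 = F XOR T = True ✓
x_1 XOR x_2 XOR x_5 = T XOR F XOR F = True ✓
x_2 XOR x_4 = F XOR T = True ✓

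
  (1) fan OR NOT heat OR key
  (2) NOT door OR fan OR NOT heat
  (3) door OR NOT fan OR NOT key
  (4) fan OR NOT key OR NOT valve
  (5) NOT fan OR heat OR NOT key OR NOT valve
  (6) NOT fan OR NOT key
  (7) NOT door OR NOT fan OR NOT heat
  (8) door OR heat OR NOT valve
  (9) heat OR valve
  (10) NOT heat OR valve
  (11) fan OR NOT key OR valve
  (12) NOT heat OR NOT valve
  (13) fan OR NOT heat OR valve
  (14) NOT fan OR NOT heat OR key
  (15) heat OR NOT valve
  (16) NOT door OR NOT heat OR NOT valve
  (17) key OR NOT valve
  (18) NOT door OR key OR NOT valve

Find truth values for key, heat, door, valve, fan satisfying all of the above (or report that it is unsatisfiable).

Case heat = True:
  (NOT heat OR valve) forces valve = True.
  Clause (NOT heat OR NOT valve) is falsified — contradiction.
Case heat = False:
  (heat OR valve) forces valve = True.
  Clause (heat OR NOT valve) is falsified — contradiction.
Both cases fail, so the formula is unsatisfiable.

UNSATISFIABLE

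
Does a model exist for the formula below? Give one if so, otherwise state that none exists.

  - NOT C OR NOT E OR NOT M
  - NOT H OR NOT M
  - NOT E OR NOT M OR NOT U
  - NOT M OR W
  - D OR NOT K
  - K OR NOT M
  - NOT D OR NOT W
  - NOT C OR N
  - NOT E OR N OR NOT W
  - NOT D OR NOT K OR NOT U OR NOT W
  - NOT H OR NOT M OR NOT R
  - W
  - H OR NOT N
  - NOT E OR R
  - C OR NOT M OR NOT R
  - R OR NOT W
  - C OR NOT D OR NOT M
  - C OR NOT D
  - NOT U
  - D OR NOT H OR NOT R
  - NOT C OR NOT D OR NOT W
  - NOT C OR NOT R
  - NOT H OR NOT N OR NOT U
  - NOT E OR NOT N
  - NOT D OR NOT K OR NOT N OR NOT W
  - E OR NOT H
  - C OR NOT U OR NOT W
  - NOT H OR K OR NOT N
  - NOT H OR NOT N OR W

Unit clause (W) forces W = True.
In (R OR NOT W) only R is left, so R = True.
Unit clause (NOT U) forces U = False.
In (NOT C OR NOT R) only NOT C is left, so C = False.
In (NOT D OR NOT W) only NOT D is left, so D = False.
In (C OR NOT M OR NOT R) only NOT M is left, so M = False.
In (D OR NOT H OR NOT R) only NOT H is left, so H = False.
In (D OR NOT K) only NOT K is left, so K = False.
In (H OR NOT N) only NOT N is left, so N = False.
In (NOT E OR N OR NOT W) only NOT E is left, so E = False.
All clauses satisfied.

K: False, D: False, C: False, M: False, E: False, W: True, U: False, N: False, H: False, R: True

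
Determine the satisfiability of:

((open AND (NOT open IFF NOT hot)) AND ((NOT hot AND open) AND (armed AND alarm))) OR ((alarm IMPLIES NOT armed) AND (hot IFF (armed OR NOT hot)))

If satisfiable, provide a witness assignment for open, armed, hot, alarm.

open = True, armed = True, hot = True, alarm = False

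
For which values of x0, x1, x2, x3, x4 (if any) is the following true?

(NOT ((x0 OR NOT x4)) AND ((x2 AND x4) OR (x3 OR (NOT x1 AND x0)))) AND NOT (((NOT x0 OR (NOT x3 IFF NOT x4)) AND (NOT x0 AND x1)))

x0 = False, x1 = False, x2 = True, x3 = False, x4 = True

  NOT ((x0 OR NOT x4)) AND ((x2 AND x4) OR (x3 OR (NOT x1 AND x0))) = True
    NOT ((x0 OR NOT x4)) = True
      x0 OR NOT x4 = False
        NOT x4 = False
    (x2 AND x4) OR (x3 OR (NOT x1 AND x0)) = True
      x2 AND x4 = True
      x3 OR (NOT x1 AND x0) = False
        NOT x1 AND x0 = False
          NOT x1 = True
  NOT (((NOT x0 OR (NOT x3 IFF NOT x4)) AND (NOT x0 AND x1))) = True
    (NOT x0 OR (NOT x3 IFF NOT x4)) AND (NOT x0 AND x1) = False
      NOT x0 OR (NOT x3 IFF NOT x4) = True
        NOT x0 = True
        NOT x3 IFF NOT x4 = False
          NOT x3 = True
          NOT x4 = False
      NOT x0 AND x1 = False
        NOT x0 = True
Both conjuncts True, so the formula holds.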